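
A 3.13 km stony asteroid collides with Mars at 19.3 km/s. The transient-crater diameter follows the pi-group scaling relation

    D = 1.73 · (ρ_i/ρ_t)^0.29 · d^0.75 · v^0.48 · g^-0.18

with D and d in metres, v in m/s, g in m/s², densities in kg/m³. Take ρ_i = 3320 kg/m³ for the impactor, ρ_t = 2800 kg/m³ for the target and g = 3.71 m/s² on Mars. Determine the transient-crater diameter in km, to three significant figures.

In SI units: d = 3130 m, v = 19300 m/s.
(ρ_i/ρ_t)^0.29 = (3320/2800)^0.29 = 1.051
d^0.75 = 3130^0.75 = 418.5
v^0.48 = 19300^0.48 = 114.0
g^-0.18 = 3.71^-0.18 = 0.7898
D = 1.73 × 1.051 × 418.5 × 114.0 × 0.7898 = 68512 m
   = 68.51 km

D ≈ 68.5 km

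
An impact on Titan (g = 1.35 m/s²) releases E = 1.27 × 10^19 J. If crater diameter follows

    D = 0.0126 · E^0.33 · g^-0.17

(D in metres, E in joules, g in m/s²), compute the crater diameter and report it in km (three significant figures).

D ≈ 24.1 km

E^0.33 = (1.27 × 10^19)^0.33 = 2.015 × 10^6
g^-0.17 = 1.35^-0.17 = 0.9503
D = 0.0126 × 2.015 × 10^6 × 0.9503 = 24127 m
   = 24.13 km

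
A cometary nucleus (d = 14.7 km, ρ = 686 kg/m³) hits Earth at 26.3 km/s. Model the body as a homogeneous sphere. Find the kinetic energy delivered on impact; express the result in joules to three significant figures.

E ≈ 3.95 × 10^23 J

d = 14700 m; v = 26300 m/s.
Mass m = (π/6) ρ d³ = (π/6) × 686 × (14700)³ = 1.141 × 10^15 kg
E = ½ m v² = 0.5 × 1.141 × 10^15 × (26300)² = 3.946 × 10^23 J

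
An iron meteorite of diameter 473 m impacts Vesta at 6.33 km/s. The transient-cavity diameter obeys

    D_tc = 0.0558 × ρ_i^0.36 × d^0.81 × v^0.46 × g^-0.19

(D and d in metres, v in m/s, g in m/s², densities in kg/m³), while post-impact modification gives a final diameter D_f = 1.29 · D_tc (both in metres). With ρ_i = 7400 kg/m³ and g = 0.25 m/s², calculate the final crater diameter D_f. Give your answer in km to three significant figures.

v = 6330 m/s.
ρ_i^0.36 = 7400^0.36 = 24.71
d^0.81 = 473^0.81 = 146.8
v^0.46 = 6330^0.46 = 56.06
g^-0.19 = 0.25^-0.19 = 1.301
D_tc = 0.0558 × 24.71 × 146.8 × 56.06 × 1.301 = 14760 m
D_f = 1.29 × 14760 = 19040 m
     = 19.04 km

D_f ≈ 19.0 km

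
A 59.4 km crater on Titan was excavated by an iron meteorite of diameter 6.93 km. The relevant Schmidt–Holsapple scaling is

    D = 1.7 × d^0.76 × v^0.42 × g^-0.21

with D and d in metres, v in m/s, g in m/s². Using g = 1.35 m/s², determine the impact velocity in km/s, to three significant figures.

Rearranging for v: v = [D / (1.7 · 6930^0.76 · 1.35^-0.21)]^(1/0.42).
D = 59400 m.
6930^0.76 = 829.8
1.35^-0.21 = 0.9389
Denominator = 1.7 × 829.8 × 0.9389 = 1324
D / 1324 = 59400 / 1324 = 44.86
v = 44.86^(1/0.42) = 44.86^2.381 = 8572 m/s

v ≈ 8.57 km/s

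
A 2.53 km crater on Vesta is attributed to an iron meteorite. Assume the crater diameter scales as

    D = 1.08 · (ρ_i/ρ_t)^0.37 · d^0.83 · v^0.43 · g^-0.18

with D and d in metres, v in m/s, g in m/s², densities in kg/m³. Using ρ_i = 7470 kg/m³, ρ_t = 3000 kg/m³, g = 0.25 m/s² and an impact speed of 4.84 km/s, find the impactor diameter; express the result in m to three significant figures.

d ≈ 69.8 m

Rearranging for d: d = [D / (1.08 · (7470/3000)^0.37 · 4840^0.43 · 0.25^-0.18)]^(1/0.83).
D = 2530 m.
(7470/3000)^0.37 = 1.402
4840^0.43 = 38.41
0.25^-0.18 = 1.283
Denominator = 1.08 × 1.402 × 38.41 × 1.283 = 74.62
D / 74.62 = 2530 / 74.62 = 33.91
d = 33.91^(1/0.83) = 33.91^1.2048 = 69.78 m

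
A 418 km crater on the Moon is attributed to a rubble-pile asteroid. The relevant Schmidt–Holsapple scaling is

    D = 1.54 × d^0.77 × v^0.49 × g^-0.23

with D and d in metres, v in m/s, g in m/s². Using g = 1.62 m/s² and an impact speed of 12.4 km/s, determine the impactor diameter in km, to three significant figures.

d ≈ 32.7 km

Rearranging for d: d = [D / (1.54 · 12400^0.49 · 1.62^-0.23)]^(1/0.77).
D = 418000 m.
12400^0.49 = 101.3
1.62^-0.23 = 0.8950
Denominator = 1.54 × 101.3 × 0.8950 = 139.6
D / 139.6 = 418000 / 139.6 = 2994
d = 2994^(1/0.77) = 2994^1.2987 = 32705 m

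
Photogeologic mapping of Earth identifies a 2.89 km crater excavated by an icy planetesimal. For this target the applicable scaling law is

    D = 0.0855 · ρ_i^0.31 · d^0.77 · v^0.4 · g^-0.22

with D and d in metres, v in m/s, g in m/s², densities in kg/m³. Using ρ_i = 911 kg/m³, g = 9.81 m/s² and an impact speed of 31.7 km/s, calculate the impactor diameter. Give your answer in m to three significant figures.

d ≈ 432 m

Rearranging for d: d = [D / (0.0855 · 911^0.31 · 31700^0.4 · 9.81^-0.22)]^(1/0.77).
D = 2890 m.
911^0.31 = 8.269
31700^0.4 = 63.16
9.81^-0.22 = 0.6051
Denominator = 0.0855 × 8.269 × 63.16 × 0.6051 = 27.02
D / 27.02 = 2890 / 27.02 = 107.0
d = 107.0^(1/0.77) = 107.0^1.2987 = 432.1 m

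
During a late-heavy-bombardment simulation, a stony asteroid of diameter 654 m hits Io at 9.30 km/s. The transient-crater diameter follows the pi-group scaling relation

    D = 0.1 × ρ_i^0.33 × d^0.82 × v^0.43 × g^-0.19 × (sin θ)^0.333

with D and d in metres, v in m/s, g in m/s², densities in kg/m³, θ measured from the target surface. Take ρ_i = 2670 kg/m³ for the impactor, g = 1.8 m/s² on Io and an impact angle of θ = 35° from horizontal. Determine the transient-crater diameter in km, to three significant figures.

In SI units: v = 9300 m/s.
ρ_i^0.33 = 2670^0.33 = 13.51
d^0.82 = 654^0.82 = 203.6
v^0.43 = 9300^0.43 = 50.87
g^-0.19 = 1.8^-0.19 = 0.8943
(sin 35°)^0.333 = 0.5736^0.333 = 0.8310
D = 0.1 × 13.51 × 203.6 × 50.87 × 0.8943 × 0.8310 = 10399 m
   = 10.40 km

D ≈ 10.4 km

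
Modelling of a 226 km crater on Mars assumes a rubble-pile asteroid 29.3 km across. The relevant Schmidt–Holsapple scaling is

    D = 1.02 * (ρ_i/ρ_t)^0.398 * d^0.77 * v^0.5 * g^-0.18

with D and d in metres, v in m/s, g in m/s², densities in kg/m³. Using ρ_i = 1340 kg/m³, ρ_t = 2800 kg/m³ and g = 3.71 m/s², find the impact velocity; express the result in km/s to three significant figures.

v ≈ 18.7 km/s

Rearranging for v: v = [D / (1.02 · (1340/2800)^0.398 · 29300^0.77 · 3.71^-0.18)]^(1/0.5).
D = 226000 m.
(1340/2800)^0.398 = 0.7458
29300^0.77 = 2751
3.71^-0.18 = 0.7898
Denominator = 1.02 × 0.7458 × 2751 × 0.7898 = 1653
D / 1653 = 226000 / 1653 = 136.7
v = 136.7^(1/0.5) = 136.7^2 = 18687 m/s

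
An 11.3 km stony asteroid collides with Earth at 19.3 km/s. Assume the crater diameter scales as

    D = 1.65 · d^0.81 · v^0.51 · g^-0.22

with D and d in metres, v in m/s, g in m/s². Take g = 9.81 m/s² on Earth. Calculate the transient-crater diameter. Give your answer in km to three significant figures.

D ≈ 294 km

In SI units: d = 11300 m, v = 19300 m/s.
d^0.81 = 11300^0.81 = 1919
v^0.51 = 19300^0.51 = 153.3
g^-0.22 = 9.81^-0.22 = 0.6051
D = 1.65 × 1919 × 153.3 × 0.6051 = 2.937 × 10^5 m
   = 293.7 km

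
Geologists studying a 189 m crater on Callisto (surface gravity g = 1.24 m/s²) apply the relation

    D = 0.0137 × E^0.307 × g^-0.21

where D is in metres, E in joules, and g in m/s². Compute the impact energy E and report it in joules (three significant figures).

Rearranging: E = [D / (0.0137 · g^-0.21)]^(1/0.307).
g^-0.21 = 1.24^-0.21 = 0.9558
D / (0.0137 × 0.9558) = 189 / (0.01309) = 1.444 × 10^4
E = (1.444 × 10^4)^3.2573 = 3.540 × 10^13 J

E ≈ 3.54 × 10^13 J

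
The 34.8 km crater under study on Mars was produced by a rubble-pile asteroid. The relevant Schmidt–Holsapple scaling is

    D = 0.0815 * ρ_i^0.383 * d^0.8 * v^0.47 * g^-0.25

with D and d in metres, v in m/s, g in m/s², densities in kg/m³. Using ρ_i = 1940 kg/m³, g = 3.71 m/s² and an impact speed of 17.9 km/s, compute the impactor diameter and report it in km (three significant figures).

Rearranging for d: d = [D / (0.0815 · 1940^0.383 · 17900^0.47 · 3.71^-0.25)]^(1/0.8).
D = 34800 m.
1940^0.383 = 18.16
17900^0.47 = 99.73
3.71^-0.25 = 0.7205
Denominator = 0.0815 × 18.16 × 99.73 × 0.7205 = 106.3
D / 106.3 = 34800 / 106.3 = 327.4
d = 327.4^(1/0.8) = 327.4^1.25 = 1393 m

d ≈ 1.39 km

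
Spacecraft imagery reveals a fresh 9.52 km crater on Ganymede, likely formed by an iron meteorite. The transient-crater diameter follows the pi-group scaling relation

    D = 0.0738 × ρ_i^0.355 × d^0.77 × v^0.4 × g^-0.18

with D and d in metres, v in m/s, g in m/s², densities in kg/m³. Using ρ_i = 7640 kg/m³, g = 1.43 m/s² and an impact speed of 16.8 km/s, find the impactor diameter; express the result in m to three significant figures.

d ≈ 488 m

Rearranging for d: d = [D / (0.0738 · 7640^0.355 · 16800^0.4 · 1.43^-0.18)]^(1/0.77).
D = 9520 m.
7640^0.355 = 23.91
16800^0.4 = 48.99
1.43^-0.18 = 0.9376
Denominator = 0.0738 × 23.91 × 48.99 × 0.9376 = 81.05
D / 81.05 = 9520 / 81.05 = 117.5
d = 117.5^(1/0.77) = 117.5^1.2987 = 487.9 m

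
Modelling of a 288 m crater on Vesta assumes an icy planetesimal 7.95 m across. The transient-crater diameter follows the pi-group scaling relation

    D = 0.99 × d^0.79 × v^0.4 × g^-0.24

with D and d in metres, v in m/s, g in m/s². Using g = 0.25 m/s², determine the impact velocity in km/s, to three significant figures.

Rearranging for v: v = [D / (0.99 · 7.95^0.79 · 0.25^-0.24)]^(1/0.4).
7.95^0.79 = 5.144
0.25^-0.24 = 1.395
Denominator = 0.99 × 5.144 × 1.395 = 7.104
D / 7.104 = 288 / 7.104 = 40.54
v = 40.54^(1/0.4) = 40.54^2.5 = 10464 m/s

v ≈ 10.5 km/s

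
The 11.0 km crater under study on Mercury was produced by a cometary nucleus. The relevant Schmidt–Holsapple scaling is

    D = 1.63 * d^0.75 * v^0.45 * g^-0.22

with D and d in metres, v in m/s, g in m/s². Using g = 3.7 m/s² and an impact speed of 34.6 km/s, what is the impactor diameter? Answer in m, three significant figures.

d ≈ 354 m

Rearranging for d: d = [D / (1.63 · 34600^0.45 · 3.7^-0.22)]^(1/0.75).
D = 11000 m.
34600^0.45 = 110.3
3.7^-0.22 = 0.7499
Denominator = 1.63 × 110.3 × 0.7499 = 134.8
D / 134.8 = 11000 / 134.8 = 81.60
d = 81.60^(1/0.75) = 81.60^1.3333 = 353.9 m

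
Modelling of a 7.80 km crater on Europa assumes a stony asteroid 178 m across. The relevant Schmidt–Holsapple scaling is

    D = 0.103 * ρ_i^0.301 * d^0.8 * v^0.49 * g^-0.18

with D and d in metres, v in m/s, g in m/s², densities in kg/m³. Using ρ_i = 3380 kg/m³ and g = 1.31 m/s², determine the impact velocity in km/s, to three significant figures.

Rearranging for v: v = [D / (0.103 · 3380^0.301 · 178^0.8 · 1.31^-0.18)]^(1/0.49).
D = 7800 m.
3380^0.301 = 11.54
178^0.8 = 63.14
1.31^-0.18 = 0.9526
Denominator = 0.103 × 11.54 × 63.14 × 0.9526 = 71.49
D / 71.49 = 7800 / 71.49 = 109.1
v = 109.1^(1/0.49) = 109.1^2.0408 = 14414 m/s

v ≈ 14.4 km/s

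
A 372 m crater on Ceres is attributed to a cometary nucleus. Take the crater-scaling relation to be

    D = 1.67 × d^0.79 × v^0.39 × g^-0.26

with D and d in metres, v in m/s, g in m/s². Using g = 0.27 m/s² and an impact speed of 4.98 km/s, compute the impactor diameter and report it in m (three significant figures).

Rearranging for d: d = [D / (1.67 · 4980^0.39 · 0.27^-0.26)]^(1/0.79).
4980^0.39 = 27.66
0.27^-0.26 = 1.406
Denominator = 1.67 × 27.66 × 1.406 = 64.95
D / 64.95 = 372 / 64.95 = 5.727
d = 5.727^(1/0.79) = 5.727^1.2658 = 9.107 m

d ≈ 9.11 m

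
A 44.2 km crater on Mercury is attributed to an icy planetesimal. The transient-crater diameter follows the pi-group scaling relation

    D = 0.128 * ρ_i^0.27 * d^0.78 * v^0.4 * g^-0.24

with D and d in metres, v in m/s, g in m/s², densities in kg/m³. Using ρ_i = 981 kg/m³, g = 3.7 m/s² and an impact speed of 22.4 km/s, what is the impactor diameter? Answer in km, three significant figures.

Rearranging for d: d = [D / (0.128 · 981^0.27 · 22400^0.4 · 3.7^-0.24)]^(1/0.78).
D = 44200 m.
981^0.27 = 6.423
22400^0.4 = 54.97
3.7^-0.24 = 0.7305
Denominator = 0.128 × 6.423 × 54.97 × 0.7305 = 33.01
D / 33.01 = 44200 / 33.01 = 1339
d = 1339^(1/0.78) = 1339^1.2821 = 10206 m

d ≈ 10.2 km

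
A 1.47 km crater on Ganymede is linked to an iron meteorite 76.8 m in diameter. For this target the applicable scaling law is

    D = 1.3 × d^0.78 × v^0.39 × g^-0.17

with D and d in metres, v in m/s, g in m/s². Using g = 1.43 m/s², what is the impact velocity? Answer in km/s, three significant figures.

Rearranging for v: v = [D / (1.3 · 76.8^0.78 · 1.43^-0.17)]^(1/0.39).
D = 1470 m.
76.8^0.78 = 29.55
1.43^-0.17 = 0.9410
Denominator = 1.3 × 29.55 × 0.9410 = 36.15
D / 36.15 = 1470 / 36.15 = 40.66
v = 40.66^(1/0.39) = 40.66^2.5641 = 13368 m/s

v ≈ 13.4 km/s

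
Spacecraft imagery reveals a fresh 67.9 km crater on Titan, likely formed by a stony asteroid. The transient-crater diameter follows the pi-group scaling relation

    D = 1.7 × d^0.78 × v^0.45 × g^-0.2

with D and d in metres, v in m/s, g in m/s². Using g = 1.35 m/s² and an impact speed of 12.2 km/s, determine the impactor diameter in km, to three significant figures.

Rearranging for d: d = [D / (1.7 · 12200^0.45 · 1.35^-0.2)]^(1/0.78).
D = 67900 m.
12200^0.45 = 69.00
1.35^-0.2 = 0.9417
Denominator = 1.7 × 69.00 × 0.9417 = 110.5
D / 110.5 = 67900 / 110.5 = 614.5
d = 614.5^(1/0.78) = 614.5^1.2821 = 3760 m

d ≈ 3.76 km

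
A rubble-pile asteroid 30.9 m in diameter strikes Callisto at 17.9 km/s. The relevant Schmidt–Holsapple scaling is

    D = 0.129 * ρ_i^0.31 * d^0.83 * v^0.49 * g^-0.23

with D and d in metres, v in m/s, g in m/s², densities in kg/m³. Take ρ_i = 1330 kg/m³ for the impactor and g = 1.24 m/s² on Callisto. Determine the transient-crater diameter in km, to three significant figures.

D ≈ 2.39 km

In SI units: v = 17900 m/s.
ρ_i^0.31 = 1330^0.31 = 9.298
d^0.83 = 30.9^0.83 = 17.25
v^0.49 = 17900^0.49 = 121.3
g^-0.23 = 1.24^-0.23 = 0.9517
D = 0.129 × 9.298 × 17.25 × 121.3 × 0.9517 = 2389 m
   = 2.389 km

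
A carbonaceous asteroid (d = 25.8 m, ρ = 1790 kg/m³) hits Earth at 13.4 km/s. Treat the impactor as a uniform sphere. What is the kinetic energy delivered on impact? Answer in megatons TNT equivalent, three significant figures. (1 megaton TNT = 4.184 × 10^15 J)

v = 13400 m/s.
Mass m = (π/6) ρ d³ = (π/6) × 1790 × (25.8)³ = 1.610 × 10^7 kg
E = ½ m v² = 0.5 × 1.610 × 10^7 × (13400)² = 1.445 × 10^15 J
   = 1.445 × 10^15 / 4.184×10^15 = 0.3454 Mt

E ≈ 0.345 Mt TNT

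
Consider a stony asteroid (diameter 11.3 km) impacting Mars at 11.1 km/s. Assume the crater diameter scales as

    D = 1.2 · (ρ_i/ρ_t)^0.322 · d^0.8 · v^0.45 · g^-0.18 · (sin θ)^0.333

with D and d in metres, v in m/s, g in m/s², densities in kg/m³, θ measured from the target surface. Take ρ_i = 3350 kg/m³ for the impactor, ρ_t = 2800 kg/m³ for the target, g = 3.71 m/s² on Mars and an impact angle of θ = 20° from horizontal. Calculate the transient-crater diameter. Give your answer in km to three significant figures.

D ≈ 81.2 km

In SI units: d = 11300 m, v = 11100 m/s.
(ρ_i/ρ_t)^0.322 = (3350/2800)^0.322 = 1.059
d^0.8 = 11300^0.8 = 1748
v^0.45 = 11100^0.45 = 66.13
g^-0.18 = 3.71^-0.18 = 0.7898
(sin 20°)^0.333 = 0.3420^0.333 = 0.6996
D = 1.2 × 1.059 × 1748 × 66.13 × 0.7898 × 0.6996 = 81168 m
   = 81.17 km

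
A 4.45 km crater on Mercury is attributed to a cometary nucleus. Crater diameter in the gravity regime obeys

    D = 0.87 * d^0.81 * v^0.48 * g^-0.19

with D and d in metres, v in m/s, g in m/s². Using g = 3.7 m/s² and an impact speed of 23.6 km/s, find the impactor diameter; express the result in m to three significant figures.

Rearranging for d: d = [D / (0.87 · 23600^0.48 · 3.7^-0.19)]^(1/0.81).
D = 4450 m.
23600^0.48 = 125.6
3.7^-0.19 = 0.7799
Denominator = 0.87 × 125.6 × 0.7799 = 85.22
D / 85.22 = 4450 / 85.22 = 52.22
d = 52.22^(1/0.81) = 52.22^1.2346 = 132.1 m

d ≈ 132 m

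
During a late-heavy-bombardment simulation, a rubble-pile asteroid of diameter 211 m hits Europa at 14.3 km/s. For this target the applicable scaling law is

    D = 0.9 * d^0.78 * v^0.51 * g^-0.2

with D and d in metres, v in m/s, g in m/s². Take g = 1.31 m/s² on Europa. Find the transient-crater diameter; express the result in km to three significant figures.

In SI units: v = 14300 m/s.
d^0.78 = 211^0.78 = 65.00
v^0.51 = 14300^0.51 = 131.6
g^-0.2 = 1.31^-0.2 = 0.9474
D = 0.9 × 65.00 × 131.6 × 0.9474 = 7294 m
   = 7.294 km

D ≈ 7.29 km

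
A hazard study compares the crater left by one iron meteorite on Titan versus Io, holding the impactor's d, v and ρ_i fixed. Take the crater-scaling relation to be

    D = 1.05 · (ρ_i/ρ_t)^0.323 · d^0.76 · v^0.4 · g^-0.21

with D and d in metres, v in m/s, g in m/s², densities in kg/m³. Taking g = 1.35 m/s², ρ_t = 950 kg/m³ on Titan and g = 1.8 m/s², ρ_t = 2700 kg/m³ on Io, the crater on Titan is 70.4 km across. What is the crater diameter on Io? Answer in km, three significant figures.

D ≈ 47.3 km

The impactor-only factors (d, v, ρ_i) cancel in the ratio, leaving D_Io/D_Titan = (g_Io/g_Titan)^-0.21 · (ρ_t,Titan/ρ_t,Io)^0.323.
(1.8/1.35)^-0.21 = 1.333^-0.21 = 0.9414
(950/2700)^0.323 = 0.3519^0.323 = 0.7137
Ratio = 0.9414 × 0.7137 = 0.6719
D_Io = 0.6719 × 70.4 km = 47.3 km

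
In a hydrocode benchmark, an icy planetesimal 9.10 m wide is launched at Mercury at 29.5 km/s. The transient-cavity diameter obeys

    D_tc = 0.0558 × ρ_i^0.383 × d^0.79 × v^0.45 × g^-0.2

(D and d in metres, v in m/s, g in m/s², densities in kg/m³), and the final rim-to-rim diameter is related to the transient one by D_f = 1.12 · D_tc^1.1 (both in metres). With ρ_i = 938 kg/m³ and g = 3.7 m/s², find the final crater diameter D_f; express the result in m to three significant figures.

v = 29500 m/s.
ρ_i^0.383 = 938^0.383 = 13.75
d^0.79 = 9.1^0.79 = 5.723
v^0.45 = 29500^0.45 = 102.7
g^-0.2 = 3.7^-0.2 = 0.7698
D_tc = 0.0558 × 13.75 × 5.723 × 102.7 × 0.7698 = 347.1 m
D_f = 1.12 × (347.1)^1.1 = 697.8 m

D_f ≈ 698 m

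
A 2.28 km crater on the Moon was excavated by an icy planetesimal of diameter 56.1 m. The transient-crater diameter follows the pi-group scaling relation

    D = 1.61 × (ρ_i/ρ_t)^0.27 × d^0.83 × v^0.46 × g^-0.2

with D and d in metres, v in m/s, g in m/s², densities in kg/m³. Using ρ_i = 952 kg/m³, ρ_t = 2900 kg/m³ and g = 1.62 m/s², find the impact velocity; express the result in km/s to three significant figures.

v ≈ 11.7 km/s

Rearranging for v: v = [D / (1.61 · (952/2900)^0.27 · 56.1^0.83 · 1.62^-0.2)]^(1/0.46).
D = 2280 m.
(952/2900)^0.27 = 0.7403
56.1^0.83 = 28.29
1.62^-0.2 = 0.9080
Denominator = 1.61 × 0.7403 × 28.29 × 0.9080 = 30.62
D / 30.62 = 2280 / 30.62 = 74.46
v = 74.46^(1/0.46) = 74.46^2.1739 = 11732 m/s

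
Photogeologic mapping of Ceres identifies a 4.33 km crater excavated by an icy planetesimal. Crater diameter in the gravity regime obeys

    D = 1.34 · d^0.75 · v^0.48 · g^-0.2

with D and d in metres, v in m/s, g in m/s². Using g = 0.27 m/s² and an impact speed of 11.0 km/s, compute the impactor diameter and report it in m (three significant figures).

Rearranging for d: d = [D / (1.34 · 11000^0.48 · 0.27^-0.2)]^(1/0.75).
D = 4330 m.
11000^0.48 = 87.07
0.27^-0.2 = 1.299
Denominator = 1.34 × 87.07 × 1.299 = 151.6
D / 151.6 = 4330 / 151.6 = 28.56
d = 28.56^(1/0.75) = 28.56^1.3333 = 87.29 m

d ≈ 87.3 m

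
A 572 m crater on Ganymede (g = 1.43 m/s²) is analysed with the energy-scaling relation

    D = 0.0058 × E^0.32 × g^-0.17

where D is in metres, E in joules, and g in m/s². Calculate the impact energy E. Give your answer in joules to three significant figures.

Rearranging: E = [D / (0.0058 · g^-0.17)]^(1/0.32).
g^-0.17 = 1.43^-0.17 = 0.9410
D / (0.0058 × 0.9410) = 572 / (5.458 × 10^-3) = 1.048 × 10^5
E = (1.048 × 10^5)^3.125 = 4.882 × 10^15 J

E ≈ 4.88 × 10^15 J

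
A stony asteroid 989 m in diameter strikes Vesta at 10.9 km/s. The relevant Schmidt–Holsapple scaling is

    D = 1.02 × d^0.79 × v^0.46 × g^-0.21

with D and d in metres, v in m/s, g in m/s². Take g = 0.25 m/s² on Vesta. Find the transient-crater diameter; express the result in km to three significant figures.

D ≈ 22.8 km

In SI units: v = 10900 m/s.
d^0.79 = 989^0.79 = 232.4
v^0.46 = 10900^0.46 = 71.98
g^-0.21 = 0.25^-0.21 = 1.338
D = 1.02 × 232.4 × 71.98 × 1.338 = 22830 m
   = 22.83 km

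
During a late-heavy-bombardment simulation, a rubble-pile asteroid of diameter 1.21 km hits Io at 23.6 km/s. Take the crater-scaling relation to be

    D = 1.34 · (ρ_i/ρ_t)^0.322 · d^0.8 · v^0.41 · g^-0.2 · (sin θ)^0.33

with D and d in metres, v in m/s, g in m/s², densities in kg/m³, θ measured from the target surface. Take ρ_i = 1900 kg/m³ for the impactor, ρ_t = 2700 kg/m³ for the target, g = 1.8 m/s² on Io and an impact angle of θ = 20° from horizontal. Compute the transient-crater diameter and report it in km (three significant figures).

In SI units: d = 1210 m, v = 23600 m/s.
(ρ_i/ρ_t)^0.322 = (1900/2700)^0.322 = 0.8930
d^0.8 = 1210^0.8 = 292.6
v^0.41 = 23600^0.41 = 62.07
g^-0.2 = 1.8^-0.2 = 0.8891
(sin 20°)^0.33 = 0.3420^0.33 = 0.7018
D = 1.34 × 0.8930 × 292.6 × 62.07 × 0.8891 × 0.7018 = 13561 m
   = 13.56 km

D ≈ 13.6 km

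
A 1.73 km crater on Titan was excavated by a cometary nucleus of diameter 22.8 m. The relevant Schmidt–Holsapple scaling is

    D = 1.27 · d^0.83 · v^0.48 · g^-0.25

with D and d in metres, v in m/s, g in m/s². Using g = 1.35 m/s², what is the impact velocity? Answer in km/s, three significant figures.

v ≈ 17.8 km/s

Rearranging for v: v = [D / (1.27 · 22.8^0.83 · 1.35^-0.25)]^(1/0.48).
D = 1730 m.
22.8^0.83 = 13.40
1.35^-0.25 = 0.9277
Denominator = 1.27 × 13.40 × 0.9277 = 15.79
D / 15.79 = 1730 / 15.79 = 109.6
v = 109.6^(1/0.48) = 109.6^2.0833 = 17764 m/s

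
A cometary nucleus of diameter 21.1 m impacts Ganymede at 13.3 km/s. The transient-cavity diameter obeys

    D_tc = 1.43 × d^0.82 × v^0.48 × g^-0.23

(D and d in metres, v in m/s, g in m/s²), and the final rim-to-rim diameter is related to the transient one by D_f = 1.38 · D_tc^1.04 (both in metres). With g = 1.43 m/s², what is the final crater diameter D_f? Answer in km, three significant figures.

D_f ≈ 2.83 km

v = 13300 m/s.
d^0.82 = 21.1^0.82 = 12.19
v^0.48 = 13300^0.48 = 95.38
g^-0.23 = 1.43^-0.23 = 0.9210
D_tc = 1.43 × 12.19 × 95.38 × 0.9210 = 1531 m
D_f = 1.38 × (1531)^1.04 = 2833 m
     = 2.833 km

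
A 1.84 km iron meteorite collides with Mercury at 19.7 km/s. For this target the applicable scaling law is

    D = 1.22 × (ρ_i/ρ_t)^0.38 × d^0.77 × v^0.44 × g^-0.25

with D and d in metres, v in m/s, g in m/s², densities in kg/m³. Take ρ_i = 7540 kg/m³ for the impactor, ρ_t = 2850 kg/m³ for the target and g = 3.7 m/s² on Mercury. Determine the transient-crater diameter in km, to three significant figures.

D ≈ 32.2 km

In SI units: d = 1840 m, v = 19700 m/s.
(ρ_i/ρ_t)^0.38 = (7540/2850)^0.38 = 1.447
d^0.77 = 1840^0.77 = 326.5
v^0.44 = 19700^0.44 = 77.55
g^-0.25 = 3.7^-0.25 = 0.7210
D = 1.22 × 1.447 × 326.5 × 77.55 × 0.7210 = 32228 m
   = 32.23 km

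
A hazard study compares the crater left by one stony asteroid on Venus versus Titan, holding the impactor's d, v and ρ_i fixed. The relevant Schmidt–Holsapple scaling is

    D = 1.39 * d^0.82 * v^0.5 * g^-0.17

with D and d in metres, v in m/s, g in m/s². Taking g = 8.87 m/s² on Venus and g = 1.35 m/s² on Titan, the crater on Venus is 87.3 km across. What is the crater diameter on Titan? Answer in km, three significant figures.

D ≈ 120 km

All impactor-dependent factors cancel in the ratio, leaving D_Titan/D_Venus = (g_Titan/g_Venus)^-0.17.
(1.35/8.87)^-0.17 = 0.1522^-0.17 = 1.377
D_Titan = 1.377 × 87.3 km = 120 km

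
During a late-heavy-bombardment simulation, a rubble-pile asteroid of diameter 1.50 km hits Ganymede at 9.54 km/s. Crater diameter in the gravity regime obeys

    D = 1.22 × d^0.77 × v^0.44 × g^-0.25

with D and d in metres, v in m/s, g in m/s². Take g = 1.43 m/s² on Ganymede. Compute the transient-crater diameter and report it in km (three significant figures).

In SI units: d = 1500 m, v = 9540 m/s.
d^0.77 = 1500^0.77 = 279.0
v^0.44 = 9540^0.44 = 56.36
g^-0.25 = 1.43^-0.25 = 0.9145
D = 1.22 × 279.0 × 56.36 × 0.9145 = 17544 m
   = 17.54 km

D ≈ 17.5 km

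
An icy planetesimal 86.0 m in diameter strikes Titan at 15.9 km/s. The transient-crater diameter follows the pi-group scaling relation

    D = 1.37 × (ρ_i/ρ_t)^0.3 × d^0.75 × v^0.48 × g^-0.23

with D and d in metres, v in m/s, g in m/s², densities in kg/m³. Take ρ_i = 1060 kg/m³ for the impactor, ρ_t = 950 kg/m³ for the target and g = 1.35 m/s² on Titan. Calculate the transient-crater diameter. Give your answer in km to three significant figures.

D ≈ 3.88 km

In SI units: v = 15900 m/s.
(ρ_i/ρ_t)^0.3 = (1060/950)^0.3 = 1.033
d^0.75 = 86^0.75 = 28.24
v^0.48 = 15900^0.48 = 103.9
g^-0.23 = 1.35^-0.23 = 0.9333
D = 1.37 × 1.033 × 28.24 × 103.9 × 0.9333 = 3875 m
   = 3.875 km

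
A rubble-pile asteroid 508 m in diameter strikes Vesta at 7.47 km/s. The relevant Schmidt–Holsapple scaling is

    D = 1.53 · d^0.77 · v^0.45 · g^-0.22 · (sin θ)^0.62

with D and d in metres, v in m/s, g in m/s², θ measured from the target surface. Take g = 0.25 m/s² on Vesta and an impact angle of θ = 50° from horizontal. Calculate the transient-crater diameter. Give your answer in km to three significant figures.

In SI units: v = 7470 m/s.
d^0.77 = 508^0.77 = 121.2
v^0.45 = 7470^0.45 = 55.33
g^-0.22 = 0.25^-0.22 = 1.357
(sin 50°)^0.62 = 0.7660^0.62 = 0.8477
D = 1.53 × 121.2 × 55.33 × 1.357 × 0.8477 = 11803 m
   = 11.80 km

D ≈ 11.8 km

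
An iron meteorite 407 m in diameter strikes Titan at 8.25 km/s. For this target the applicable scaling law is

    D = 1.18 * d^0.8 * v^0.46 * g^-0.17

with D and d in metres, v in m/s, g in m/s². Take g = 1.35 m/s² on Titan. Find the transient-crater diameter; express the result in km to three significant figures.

In SI units: v = 8250 m/s.
d^0.8 = 407^0.8 = 122.4
v^0.46 = 8250^0.46 = 63.32
g^-0.17 = 1.35^-0.17 = 0.9503
D = 1.18 × 122.4 × 63.32 × 0.9503 = 8691 m
   = 8.691 km

D ≈ 8.69 km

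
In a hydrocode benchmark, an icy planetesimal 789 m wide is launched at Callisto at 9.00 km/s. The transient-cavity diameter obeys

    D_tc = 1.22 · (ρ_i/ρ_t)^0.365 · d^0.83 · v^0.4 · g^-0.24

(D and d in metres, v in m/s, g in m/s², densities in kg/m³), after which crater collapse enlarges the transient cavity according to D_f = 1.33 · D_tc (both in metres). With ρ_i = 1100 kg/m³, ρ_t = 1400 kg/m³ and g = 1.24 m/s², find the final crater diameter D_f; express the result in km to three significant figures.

v = 9000 m/s.
(ρ_i/ρ_t)^0.365 = (1100/1400)^0.365 = 0.9157
d^0.83 = 789^0.83 = 253.8
v^0.4 = 9000^0.4 = 38.17
g^-0.24 = 1.24^-0.24 = 0.9497
D_tc = 1.22 × 0.9157 × 253.8 × 38.17 × 0.9497 = 10280 m
D_f = 1.33 × 10280 = 13672 m
     = 13.67 km

D_f ≈ 13.7 km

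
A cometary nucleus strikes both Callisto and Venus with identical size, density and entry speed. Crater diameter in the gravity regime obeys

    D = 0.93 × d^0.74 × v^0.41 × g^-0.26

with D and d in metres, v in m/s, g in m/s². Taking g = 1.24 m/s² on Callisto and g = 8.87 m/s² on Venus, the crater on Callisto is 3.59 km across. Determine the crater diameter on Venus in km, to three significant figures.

D ≈ 2.15 km

All impactor-dependent factors cancel in the ratio, leaving D_Venus/D_Callisto = (g_Venus/g_Callisto)^-0.26.
(8.87/1.24)^-0.26 = 7.153^-0.26 = 0.5996
D_Venus = 0.5996 × 3.59 km = 2.15 km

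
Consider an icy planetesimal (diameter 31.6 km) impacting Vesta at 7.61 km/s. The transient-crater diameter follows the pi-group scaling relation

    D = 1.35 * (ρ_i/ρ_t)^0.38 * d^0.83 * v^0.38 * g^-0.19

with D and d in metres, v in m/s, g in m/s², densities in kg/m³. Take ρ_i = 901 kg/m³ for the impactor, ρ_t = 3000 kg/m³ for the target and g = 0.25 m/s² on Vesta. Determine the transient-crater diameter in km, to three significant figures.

In SI units: d = 31600 m, v = 7610 m/s.
(ρ_i/ρ_t)^0.38 = (901/3000)^0.38 = 0.6331
d^0.83 = 31600^0.83 = 5429
v^0.38 = 7610^0.38 = 29.85
g^-0.19 = 0.25^-0.19 = 1.301
D = 1.35 × 0.6331 × 5429 × 29.85 × 1.301 = 1.802 × 10^5 m
   = 180.2 km

D ≈ 180 km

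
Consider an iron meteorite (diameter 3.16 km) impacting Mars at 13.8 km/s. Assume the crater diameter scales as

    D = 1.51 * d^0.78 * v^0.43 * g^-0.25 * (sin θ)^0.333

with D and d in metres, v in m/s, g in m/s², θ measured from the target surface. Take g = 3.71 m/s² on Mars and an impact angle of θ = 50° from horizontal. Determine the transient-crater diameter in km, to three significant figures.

In SI units: d = 3160 m, v = 13800 m/s.
d^0.78 = 3160^0.78 = 536.7
v^0.43 = 13800^0.43 = 60.28
g^-0.25 = 3.71^-0.25 = 0.7205
(sin 50°)^0.333 = 0.7660^0.333 = 0.9151
D = 1.51 × 536.7 × 60.28 × 0.7205 × 0.9151 = 32210 m
   = 32.21 km

D ≈ 32.2 km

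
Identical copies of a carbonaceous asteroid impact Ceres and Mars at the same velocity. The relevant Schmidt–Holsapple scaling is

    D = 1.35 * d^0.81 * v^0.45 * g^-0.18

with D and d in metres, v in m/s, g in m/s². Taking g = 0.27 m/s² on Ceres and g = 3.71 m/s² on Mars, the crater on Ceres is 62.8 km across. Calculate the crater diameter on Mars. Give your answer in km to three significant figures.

All impactor-dependent factors cancel in the ratio, leaving D_Mars/D_Ceres = (g_Mars/g_Ceres)^-0.18.
(3.71/0.27)^-0.18 = 13.74^-0.18 = 0.6240
D_Mars = 0.6240 × 62.8 km = 39.2 km

D ≈ 39.2 km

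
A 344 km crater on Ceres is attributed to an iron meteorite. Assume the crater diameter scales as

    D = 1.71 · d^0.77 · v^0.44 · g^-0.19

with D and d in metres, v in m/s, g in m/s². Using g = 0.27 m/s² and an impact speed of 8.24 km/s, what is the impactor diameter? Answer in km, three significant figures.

Rearranging for d: d = [D / (1.71 · 8240^0.44 · 0.27^-0.19)]^(1/0.77).
D = 344000 m.
8240^0.44 = 52.85
0.27^-0.19 = 1.282
Denominator = 1.71 × 52.85 × 1.282 = 115.9
D / 115.9 = 344000 / 115.9 = 2968
d = 2968^(1/0.77) = 2968^1.2987 = 32336 m

d ≈ 32.3 km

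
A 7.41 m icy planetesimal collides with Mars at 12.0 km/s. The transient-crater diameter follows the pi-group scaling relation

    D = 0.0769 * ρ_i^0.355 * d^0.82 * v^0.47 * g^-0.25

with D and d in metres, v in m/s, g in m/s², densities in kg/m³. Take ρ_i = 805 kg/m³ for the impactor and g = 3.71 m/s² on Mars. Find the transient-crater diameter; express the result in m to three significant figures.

D ≈ 254 m

In SI units: v = 12000 m/s.
ρ_i^0.355 = 805^0.355 = 10.75
d^0.82 = 7.41^0.82 = 5.167
v^0.47 = 12000^0.47 = 82.64
g^-0.25 = 3.71^-0.25 = 0.7205
D = 0.0769 × 10.75 × 5.167 × 82.64 × 0.7205 = 254.3 m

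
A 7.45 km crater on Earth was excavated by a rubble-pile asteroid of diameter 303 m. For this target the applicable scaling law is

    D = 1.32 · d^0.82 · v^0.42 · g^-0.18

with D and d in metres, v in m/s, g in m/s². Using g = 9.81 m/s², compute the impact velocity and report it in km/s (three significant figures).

Rearranging for v: v = [D / (1.32 · 303^0.82 · 9.81^-0.18)]^(1/0.42).
D = 7450 m.
303^0.82 = 108.3
9.81^-0.18 = 0.6630
Denominator = 1.32 × 108.3 × 0.6630 = 94.78
D / 94.78 = 7450 / 94.78 = 78.60
v = 78.60^(1/0.42) = 78.60^2.381 = 32584 m/s

v ≈ 32.6 km/s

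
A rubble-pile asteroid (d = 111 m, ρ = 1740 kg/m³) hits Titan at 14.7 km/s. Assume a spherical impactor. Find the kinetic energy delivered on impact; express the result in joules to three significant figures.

v = 14700 m/s.
Mass m = (π/6) ρ d³ = (π/6) × 1740 × (111)³ = 1.246 × 10^9 kg
E = ½ m v² = 0.5 × 1.246 × 10^9 × (14700)² = 1.346 × 10^17 J

E ≈ 1.35 × 10^17 J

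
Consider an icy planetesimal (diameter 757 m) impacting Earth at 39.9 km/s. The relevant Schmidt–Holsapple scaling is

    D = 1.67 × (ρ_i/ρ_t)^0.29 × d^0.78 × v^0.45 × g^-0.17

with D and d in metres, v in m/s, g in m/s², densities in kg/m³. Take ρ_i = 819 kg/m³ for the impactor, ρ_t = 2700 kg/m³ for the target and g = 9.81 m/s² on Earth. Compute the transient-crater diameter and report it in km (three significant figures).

D ≈ 16.6 km

In SI units: v = 39900 m/s.
(ρ_i/ρ_t)^0.29 = (819/2700)^0.29 = 0.7075
d^0.78 = 757^0.78 = 176.1
v^0.45 = 39900^0.45 = 117.6
g^-0.17 = 9.81^-0.17 = 0.6783
D = 1.67 × 0.7075 × 176.1 × 117.6 × 0.6783 = 16597 m
   = 16.60 km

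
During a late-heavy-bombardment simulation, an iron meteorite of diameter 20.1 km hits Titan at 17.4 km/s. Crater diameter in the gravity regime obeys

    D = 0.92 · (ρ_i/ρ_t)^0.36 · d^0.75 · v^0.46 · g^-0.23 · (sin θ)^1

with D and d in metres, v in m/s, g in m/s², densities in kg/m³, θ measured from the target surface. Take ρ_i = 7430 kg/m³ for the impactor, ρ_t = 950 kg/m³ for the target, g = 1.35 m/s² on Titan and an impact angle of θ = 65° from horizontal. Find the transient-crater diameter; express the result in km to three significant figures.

In SI units: d = 20100 m, v = 17400 m/s.
(ρ_i/ρ_t)^0.36 = (7430/950)^0.36 = 2.097
d^0.75 = 20100^0.75 = 1688
v^0.46 = 17400^0.46 = 89.26
g^-0.23 = 1.35^-0.23 = 0.9333
(sin 65°)^1 = 0.9063^1 = 0.9063
D = 0.92 × 2.097 × 1688 × 89.26 × 0.9333 × 0.9063 = 2.459 × 10^5 m
   = 245.9 km

D ≈ 246 km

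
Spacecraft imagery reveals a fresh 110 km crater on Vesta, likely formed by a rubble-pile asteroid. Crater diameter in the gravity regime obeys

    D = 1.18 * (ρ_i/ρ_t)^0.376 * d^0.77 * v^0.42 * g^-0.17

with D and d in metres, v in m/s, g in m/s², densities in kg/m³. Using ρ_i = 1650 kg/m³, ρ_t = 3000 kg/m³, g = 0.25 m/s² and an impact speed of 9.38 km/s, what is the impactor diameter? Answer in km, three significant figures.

d ≈ 19.1 km

Rearranging for d: d = [D / (1.18 · (1650/3000)^0.376 · 9380^0.42 · 0.25^-0.17)]^(1/0.77).
D = 110000 m.
(1650/3000)^0.376 = 0.7987
9380^0.42 = 46.59
0.25^-0.17 = 1.266
Denominator = 1.18 × 0.7987 × 46.59 × 1.266 = 55.59
D / 55.59 = 110000 / 55.59 = 1979
d = 1979^(1/0.77) = 1979^1.2987 = 19103 m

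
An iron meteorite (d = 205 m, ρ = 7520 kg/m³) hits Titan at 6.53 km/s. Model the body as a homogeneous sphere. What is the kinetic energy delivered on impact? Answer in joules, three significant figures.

v = 6530 m/s.
Mass m = (π/6) ρ d³ = (π/6) × 7520 × (205)³ = 3.392 × 10^10 kg
E = ½ m v² = 0.5 × 3.392 × 10^10 × (6530)² = 7.232 × 10^17 J

E ≈ 7.23 × 10^17 J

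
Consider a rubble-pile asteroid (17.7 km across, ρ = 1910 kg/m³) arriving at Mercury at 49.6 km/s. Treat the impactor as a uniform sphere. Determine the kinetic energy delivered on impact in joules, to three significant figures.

d = 17700 m; v = 49600 m/s.
Mass m = (π/6) ρ d³ = (π/6) × 1910 × (17700)³ = 5.546 × 10^15 kg
E = ½ m v² = 0.5 × 5.546 × 10^15 × (49600)² = 6.822 × 10^24 J

E ≈ 6.82 × 10^24 J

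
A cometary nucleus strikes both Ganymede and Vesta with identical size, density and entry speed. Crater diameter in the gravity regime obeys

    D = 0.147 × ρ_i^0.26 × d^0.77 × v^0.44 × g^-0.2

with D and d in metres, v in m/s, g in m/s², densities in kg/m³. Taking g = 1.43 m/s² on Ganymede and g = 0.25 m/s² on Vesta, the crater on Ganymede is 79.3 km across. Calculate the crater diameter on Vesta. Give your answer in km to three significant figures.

D ≈ 112 km

All impactor-dependent factors cancel in the ratio, leaving D_Vesta/D_Ganymede = (g_Vesta/g_Ganymede)^-0.2.
(0.25/1.43)^-0.2 = 0.1748^-0.2 = 1.417
D_Vesta = 1.417 × 79.3 km = 112 km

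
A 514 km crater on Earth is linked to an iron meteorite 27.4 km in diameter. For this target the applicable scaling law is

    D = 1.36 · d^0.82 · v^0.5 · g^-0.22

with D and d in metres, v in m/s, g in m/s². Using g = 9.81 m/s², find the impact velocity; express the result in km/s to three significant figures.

v ≈ 20.6 km/s

Rearranging for v: v = [D / (1.36 · 27400^0.82 · 9.81^-0.22)]^(1/0.5).
D = 514000 m.
27400^0.82 = 4355
9.81^-0.22 = 0.6051
Denominator = 1.36 × 4355 × 0.6051 = 3584
D / 3584 = 514000 / 3584 = 143.4
v = 143.4^(1/0.5) = 143.4^2 = 20564 m/s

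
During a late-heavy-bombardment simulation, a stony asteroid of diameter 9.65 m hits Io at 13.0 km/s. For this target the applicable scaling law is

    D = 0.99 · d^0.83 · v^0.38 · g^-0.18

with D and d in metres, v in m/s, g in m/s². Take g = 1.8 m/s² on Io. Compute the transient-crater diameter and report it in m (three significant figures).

D ≈ 214 m

In SI units: v = 13000 m/s.
d^0.83 = 9.65^0.83 = 6.564
v^0.38 = 13000^0.38 = 36.58
g^-0.18 = 1.8^-0.18 = 0.8996
D = 0.99 × 6.564 × 36.58 × 0.8996 = 213.8 m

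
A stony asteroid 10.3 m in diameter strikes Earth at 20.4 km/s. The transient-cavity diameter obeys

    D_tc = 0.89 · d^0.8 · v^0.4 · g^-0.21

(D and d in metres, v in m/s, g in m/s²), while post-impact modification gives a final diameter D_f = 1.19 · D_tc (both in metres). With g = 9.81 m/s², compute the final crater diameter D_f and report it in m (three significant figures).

v = 20400 m/s.
d^0.8 = 10.3^0.8 = 6.461
v^0.4 = 20400^0.4 = 52.95
g^-0.21 = 9.81^-0.21 = 0.6191
D_tc = 0.89 × 6.461 × 52.95 × 0.6191 = 188.5 m
D_f = 1.19 × 188.5 = 224.3 m

D_f ≈ 224 m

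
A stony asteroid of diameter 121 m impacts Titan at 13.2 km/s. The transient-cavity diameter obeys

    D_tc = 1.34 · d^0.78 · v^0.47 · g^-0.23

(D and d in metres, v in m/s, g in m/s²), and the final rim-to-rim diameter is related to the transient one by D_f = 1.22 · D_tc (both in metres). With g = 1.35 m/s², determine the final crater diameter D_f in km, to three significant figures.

D_f ≈ 5.56 km

v = 13200 m/s.
d^0.78 = 121^0.78 = 42.13
v^0.47 = 13200^0.47 = 86.43
g^-0.23 = 1.35^-0.23 = 0.9333
D_tc = 1.34 × 42.13 × 86.43 × 0.9333 = 4554 m
D_f = 1.22 × 4554 = 5556 m
     = 5.556 km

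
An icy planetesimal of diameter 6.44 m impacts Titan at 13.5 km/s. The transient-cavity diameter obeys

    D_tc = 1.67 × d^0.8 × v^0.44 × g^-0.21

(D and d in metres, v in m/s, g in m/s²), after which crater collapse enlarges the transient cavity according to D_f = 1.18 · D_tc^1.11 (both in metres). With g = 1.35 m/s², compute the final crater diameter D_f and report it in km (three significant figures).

v = 13500 m/s.
d^0.8 = 6.44^0.8 = 4.437
v^0.44 = 13500^0.44 = 65.67
g^-0.21 = 1.35^-0.21 = 0.9389
D_tc = 1.67 × 4.437 × 65.67 × 0.9389 = 456.9 m
D_f = 1.18 × (456.9)^1.11 = 1058 m
     = 1.058 km

D_f ≈ 1.06 km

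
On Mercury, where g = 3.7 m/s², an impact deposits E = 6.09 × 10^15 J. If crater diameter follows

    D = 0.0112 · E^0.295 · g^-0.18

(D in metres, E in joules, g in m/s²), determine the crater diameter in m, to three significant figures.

D ≈ 401 m

E^0.295 = (6.09 × 10^15)^0.295 = 4.534 × 10^4
g^-0.18 = 3.7^-0.18 = 0.7902
D = 0.0112 × 4.534 × 10^4 × 0.7902 = 401.3 m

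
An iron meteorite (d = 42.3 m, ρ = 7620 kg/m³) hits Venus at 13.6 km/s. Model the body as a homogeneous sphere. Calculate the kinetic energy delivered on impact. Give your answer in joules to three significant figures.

E ≈ 2.79 × 10^16 J

v = 13600 m/s.
Mass m = (π/6) ρ d³ = (π/6) × 7620 × (42.3)³ = 3.020 × 10^8 kg
E = ½ m v² = 0.5 × 3.020 × 10^8 × (13600)² = 2.793 × 10^16 J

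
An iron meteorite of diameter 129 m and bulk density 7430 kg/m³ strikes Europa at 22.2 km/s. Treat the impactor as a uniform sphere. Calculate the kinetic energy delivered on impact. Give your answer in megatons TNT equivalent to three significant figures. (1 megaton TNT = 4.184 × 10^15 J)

E ≈ 492 Mt TNT

v = 22200 m/s.
Mass m = (π/6) ρ d³ = (π/6) × 7430 × (129)³ = 8.351 × 10^9 kg
E = ½ m v² = 0.5 × 8.351 × 10^9 × (22200)² = 2.058 × 10^18 J
   = 2.058 × 10^18 / 4.184×10^15 = 491.9 Mt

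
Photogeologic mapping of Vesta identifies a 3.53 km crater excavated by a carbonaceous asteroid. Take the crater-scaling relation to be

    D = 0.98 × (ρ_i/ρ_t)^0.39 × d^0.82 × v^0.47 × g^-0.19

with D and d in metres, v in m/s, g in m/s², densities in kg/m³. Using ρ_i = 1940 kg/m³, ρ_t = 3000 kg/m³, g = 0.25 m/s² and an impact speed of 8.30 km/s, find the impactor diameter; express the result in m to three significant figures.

d ≈ 110 m

Rearranging for d: d = [D / (0.98 · (1940/3000)^0.39 · 8300^0.47 · 0.25^-0.19)]^(1/0.82).
D = 3530 m.
(1940/3000)^0.39 = 0.8437
8300^0.47 = 69.50
0.25^-0.19 = 1.301
Denominator = 0.98 × 0.8437 × 69.50 × 1.301 = 74.76
D / 74.76 = 3530 / 74.76 = 47.22
d = 47.22^(1/0.82) = 47.22^1.2195 = 110.1 m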